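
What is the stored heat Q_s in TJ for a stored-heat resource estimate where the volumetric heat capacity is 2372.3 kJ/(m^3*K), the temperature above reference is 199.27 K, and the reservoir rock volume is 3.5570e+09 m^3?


Q_s = Vr * rhoc * dT / 1e12
Q_s = 3.5570e+09 * 2372.3 * 199.27 / 1e12
Q_s = 1681.494 PJ
Convert: 1681.494 PJ * 1000.0 = 1.6815e+06 TJ
Q_s = 1.6815e+06 TJ


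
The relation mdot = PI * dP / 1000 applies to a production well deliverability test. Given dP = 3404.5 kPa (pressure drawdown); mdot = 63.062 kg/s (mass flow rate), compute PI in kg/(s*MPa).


PI = mdot * 1000 / dP
PI = 63.062 * 1000 / 3404.5
PI = 18.523 kg/(s*MPa)


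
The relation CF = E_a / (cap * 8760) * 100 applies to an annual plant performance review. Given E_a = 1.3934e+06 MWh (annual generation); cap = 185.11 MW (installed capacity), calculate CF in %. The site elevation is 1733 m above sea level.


CF = E_a / (cap * 8760) * 100
CF = 1.3934e+06 / (185.11 * 8760) * 100
CF = 85.929 %


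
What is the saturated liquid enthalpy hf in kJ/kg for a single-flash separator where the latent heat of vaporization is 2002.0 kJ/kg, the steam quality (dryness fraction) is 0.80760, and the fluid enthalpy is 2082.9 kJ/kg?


hf = h - x * hfg
hf = 2082.9 - 0.80760 * 2002.0
hf = 466.08 kJ/kg


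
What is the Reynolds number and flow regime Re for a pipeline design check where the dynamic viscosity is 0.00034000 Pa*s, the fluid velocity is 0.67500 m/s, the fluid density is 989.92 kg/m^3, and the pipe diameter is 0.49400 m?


Step 1: Re = rho*vel*D/mu = 989.92*0.675*0.494/0.00034 = 9.7085e+05
Step 2: Re = 9.7085e+05 > 4000, so flow is turbulent.
Re = 9.7085e+05 (turbulent)


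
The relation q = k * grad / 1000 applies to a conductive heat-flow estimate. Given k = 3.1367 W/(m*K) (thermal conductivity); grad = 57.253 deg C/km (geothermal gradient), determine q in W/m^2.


q = k * grad / 1000
q = 3.1367 * 57.253 / 1000
q = 0.17959 W/m^2


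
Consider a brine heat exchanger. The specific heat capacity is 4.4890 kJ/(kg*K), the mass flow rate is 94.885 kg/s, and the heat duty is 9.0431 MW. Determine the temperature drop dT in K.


dT = Q * 1000 / (mdot * cp)
dT = 9.0431 * 1000 / (94.885 * 4.4890)
dT = 21.231 K


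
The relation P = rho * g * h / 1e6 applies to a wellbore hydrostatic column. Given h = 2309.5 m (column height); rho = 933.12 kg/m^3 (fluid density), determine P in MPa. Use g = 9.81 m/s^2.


P = rho * g * h / 1e6
P = 933.12 * 9.81 * 2309.5 / 1e6
P = 21.141 MPa


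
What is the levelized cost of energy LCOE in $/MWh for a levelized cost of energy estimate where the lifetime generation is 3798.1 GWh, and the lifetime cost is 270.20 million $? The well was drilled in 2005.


LCOE = C_tot / E_tot * 100
LCOE = 270.20 / 3798.1 * 100
LCOE = 7.114083 cents/kWh
Convert: 7.114083 cents/kWh * 10.0 = 71.141 $/MWh
LCOE = 71.141 $/MWh


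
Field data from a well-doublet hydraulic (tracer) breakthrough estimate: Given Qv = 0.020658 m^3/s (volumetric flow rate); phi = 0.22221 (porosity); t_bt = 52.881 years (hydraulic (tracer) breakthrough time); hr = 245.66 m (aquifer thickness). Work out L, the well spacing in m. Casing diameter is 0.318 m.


L = sqrt(t_bt*365.25*86400*3*Qv / (pi*hr*phi))
L = sqrt(52.881*365.25*86400*3*0.020658 / (pi*245.66*0.22221))
L = 776.57 m


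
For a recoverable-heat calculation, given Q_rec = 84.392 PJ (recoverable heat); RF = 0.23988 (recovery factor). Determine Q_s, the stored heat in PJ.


Q_s = Q_rec / RF
Q_s = 84.392 / 0.23988
Q_s = 351.81 PJ


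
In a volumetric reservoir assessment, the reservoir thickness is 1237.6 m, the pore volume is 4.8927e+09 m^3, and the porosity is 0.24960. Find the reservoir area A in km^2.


A = Vp / (1e6 * hr * phi)
A = 4.8927e+09 / (1e6 * 1237.6 * 0.24960)
A = 15.839 km^2


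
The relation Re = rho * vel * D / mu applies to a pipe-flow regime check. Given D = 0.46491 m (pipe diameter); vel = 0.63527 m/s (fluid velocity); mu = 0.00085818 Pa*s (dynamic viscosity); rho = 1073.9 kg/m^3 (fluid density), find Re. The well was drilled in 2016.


Re = rho * vel * D / mu
Re = 1073.9 * 0.63527 * 0.46491 / 0.00085818
Re = 3.6958e+05


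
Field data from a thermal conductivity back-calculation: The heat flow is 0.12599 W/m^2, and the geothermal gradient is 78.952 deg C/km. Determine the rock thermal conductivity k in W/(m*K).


k = q / (grad / 1000)
k = 0.12599 / (78.952 / 1000)
k = 1.5958 W/(m*K)


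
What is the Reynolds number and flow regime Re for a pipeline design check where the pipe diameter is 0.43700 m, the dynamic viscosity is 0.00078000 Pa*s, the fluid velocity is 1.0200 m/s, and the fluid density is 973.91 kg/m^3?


Step 1: Re = rho*vel*D/mu = 973.91*1.02*0.437/0.00078 = 5.5655e+05
Step 2: Re = 5.5655e+05 > 4000, so flow is turbulent.
Re = 5.5655e+05 (turbulent)


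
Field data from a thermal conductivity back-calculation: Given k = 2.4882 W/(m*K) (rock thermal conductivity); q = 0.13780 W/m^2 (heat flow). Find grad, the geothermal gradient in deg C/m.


grad = q / k * 1000
grad = 0.13780 / 2.4882 * 1000
grad = 55.38140 deg C/km
Convert: 55.38140 deg C/km * 0.001 = 0.055381 deg C/m
grad = 0.055381 deg C/m


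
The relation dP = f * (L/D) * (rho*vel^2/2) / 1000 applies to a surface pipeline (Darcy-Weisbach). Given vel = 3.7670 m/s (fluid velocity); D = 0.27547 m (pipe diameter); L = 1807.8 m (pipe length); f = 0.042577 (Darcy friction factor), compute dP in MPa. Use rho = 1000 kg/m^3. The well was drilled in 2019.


dP = f * (L/D) * (rho*vel^2/2) / 1000
dP = 0.042577 * (1807.8/0.27547) * (1000*3.7670^2/2) / 1000
dP = 1982.496 kPa
Convert: 1982.496 kPa * 0.001 = 1.9825 MPa
dP = 1.9825 MPa


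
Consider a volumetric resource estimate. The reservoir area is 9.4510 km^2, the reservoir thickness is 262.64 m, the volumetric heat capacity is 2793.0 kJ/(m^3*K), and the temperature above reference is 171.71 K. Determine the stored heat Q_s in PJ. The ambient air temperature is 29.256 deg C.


Step 1: Vr = A*1e6*hr = 9.451*1e6*262.64 = 2.482211e+09 m^3
Step 2: Q_s = Vr*rhoc*dT/1e12 = 2.482211e+09*2793.0*171.71/1e12 = 1190.4 PJ
Q_s = 1190.4 PJ


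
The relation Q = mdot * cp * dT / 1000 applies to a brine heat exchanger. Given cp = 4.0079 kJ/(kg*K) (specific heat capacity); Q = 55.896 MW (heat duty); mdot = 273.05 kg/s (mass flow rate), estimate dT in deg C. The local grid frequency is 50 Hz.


dT = Q * 1000 / (mdot * cp)
dT = 55.896 * 1000 / (273.05 * 4.0079)
dT = 51.07656 K
Convert (temperature difference, 1 K = 1 deg C): 51.07656 K = 51.07656 deg C
dT = 51.077 deg C


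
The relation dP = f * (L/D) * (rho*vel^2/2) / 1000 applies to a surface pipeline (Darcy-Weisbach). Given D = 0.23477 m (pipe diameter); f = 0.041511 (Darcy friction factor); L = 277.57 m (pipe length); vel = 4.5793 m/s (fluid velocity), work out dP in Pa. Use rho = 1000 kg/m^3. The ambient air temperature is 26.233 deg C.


dP = f * (L/D) * (rho*vel^2/2) / 1000
dP = 0.041511 * (277.57/0.23477) * (1000*4.5793^2/2) / 1000
dP = 514.5900 kPa
Convert: 514.5900 kPa * 1000.0 = 5.1459e+05 Pa
dP = 5.1459e+05 Pa


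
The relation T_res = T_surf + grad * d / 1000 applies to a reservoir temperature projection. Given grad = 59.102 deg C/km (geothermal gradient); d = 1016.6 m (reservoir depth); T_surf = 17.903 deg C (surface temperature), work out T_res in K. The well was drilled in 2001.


T_res = T_surf + grad * d / 1000
T_res = 17.903 + 59.102 * 1016.6 / 1000
T_res = 77.98609 deg C
Convert to K: 77.98609 + 273.15 = 351.14 K
T_res = 351.14 K


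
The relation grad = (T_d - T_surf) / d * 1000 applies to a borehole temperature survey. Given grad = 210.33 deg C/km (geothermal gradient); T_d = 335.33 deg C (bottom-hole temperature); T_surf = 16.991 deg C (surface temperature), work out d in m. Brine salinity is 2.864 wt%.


d = (T_d - T_surf) / grad * 1000
d = (335.33 - 16.991) / 210.33 * 1000
d = 1513.5 m


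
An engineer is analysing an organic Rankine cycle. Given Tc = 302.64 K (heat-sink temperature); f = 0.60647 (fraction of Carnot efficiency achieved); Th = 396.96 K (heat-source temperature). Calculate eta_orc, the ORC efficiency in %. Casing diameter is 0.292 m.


eta_orc = (1 - Tc/Th) * f * 100
eta_orc = (1 - 302.64/396.96) * 0.60647 * 100
eta_orc = 14.410 %


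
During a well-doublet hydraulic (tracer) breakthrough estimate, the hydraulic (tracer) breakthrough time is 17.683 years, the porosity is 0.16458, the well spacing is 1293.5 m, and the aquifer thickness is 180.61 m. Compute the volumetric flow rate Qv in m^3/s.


Qv = pi*hr*phi*L^2 / (3*t_bt*365.25*86400)
Qv = pi*180.61*0.16458*1293.5^2 / (3*17.683*365.25*86400)
Qv = 0.093330 m^3/s


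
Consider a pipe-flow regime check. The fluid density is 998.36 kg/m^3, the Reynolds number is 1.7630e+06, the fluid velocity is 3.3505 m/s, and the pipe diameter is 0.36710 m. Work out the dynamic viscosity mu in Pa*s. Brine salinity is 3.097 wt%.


mu = rho * vel * D / Re
mu = 998.36 * 3.3505 * 0.36710 / 1.7630e+06
mu = 0.00069651 Pa*s


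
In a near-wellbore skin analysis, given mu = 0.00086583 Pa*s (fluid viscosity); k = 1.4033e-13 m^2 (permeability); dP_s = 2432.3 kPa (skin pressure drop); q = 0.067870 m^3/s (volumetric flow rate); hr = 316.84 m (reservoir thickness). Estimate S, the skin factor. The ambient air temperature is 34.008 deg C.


S = dP_s * 1000 * 2*pi*k*hr / (q*mu)
S = 2432.3 * 1000 * 2*pi*1.4033e-13*316.84 / (0.067870*0.00086583)
S = 11.563


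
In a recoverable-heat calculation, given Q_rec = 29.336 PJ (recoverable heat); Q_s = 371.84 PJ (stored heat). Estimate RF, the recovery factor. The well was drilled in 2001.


RF = Q_rec / Q_s
RF = 29.336 / 371.84
RF = 0.078894


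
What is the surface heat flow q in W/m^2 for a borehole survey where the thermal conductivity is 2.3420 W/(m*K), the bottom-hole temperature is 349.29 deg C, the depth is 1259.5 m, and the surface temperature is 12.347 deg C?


Step 1: grad = (T_d - T_surf)/d * 1000 = (349.29 - 12.347)/1259.5 * 1000 = 267.5212 deg C/km
Step 2: q = k * grad / 1000 = 2.342 * 267.5212 / 1000 = 0.62653 W/m^2
q = 0.62653 W/m^2


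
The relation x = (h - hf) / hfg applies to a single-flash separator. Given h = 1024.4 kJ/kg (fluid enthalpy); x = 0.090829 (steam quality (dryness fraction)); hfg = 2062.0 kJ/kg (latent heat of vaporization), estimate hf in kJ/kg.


hf = h - x * hfg
hf = 1024.4 - 0.090829 * 2062.0
hf = 837.11 kJ/kg


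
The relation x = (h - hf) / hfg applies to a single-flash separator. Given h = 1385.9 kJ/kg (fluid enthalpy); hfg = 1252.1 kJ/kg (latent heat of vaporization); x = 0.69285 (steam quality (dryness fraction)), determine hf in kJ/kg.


hf = h - x * hfg
hf = 1385.9 - 0.69285 * 1252.1
hf = 518.38 kJ/kg


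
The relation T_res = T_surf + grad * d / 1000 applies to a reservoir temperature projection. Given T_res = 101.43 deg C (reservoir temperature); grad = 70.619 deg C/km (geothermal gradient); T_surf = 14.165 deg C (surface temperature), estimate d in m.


d = (T_res - T_surf) / grad * 1000
d = (101.43 - 14.165) / 70.619 * 1000
d = 1235.7 m


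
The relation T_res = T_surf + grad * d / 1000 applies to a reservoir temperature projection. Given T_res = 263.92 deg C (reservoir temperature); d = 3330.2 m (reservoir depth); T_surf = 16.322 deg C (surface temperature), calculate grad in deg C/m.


grad = (T_res - T_surf) / d * 1000
grad = (263.92 - 16.322) / 3330.2 * 1000
grad = 74.34929 deg C/km
Convert: 74.34929 deg C/km * 0.001 = 0.074349 deg C/m
grad = 0.074349 deg C/m


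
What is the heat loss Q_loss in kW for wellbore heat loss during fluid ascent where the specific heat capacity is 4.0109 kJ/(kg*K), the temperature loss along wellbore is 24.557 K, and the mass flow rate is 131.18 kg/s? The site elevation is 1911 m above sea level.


Q_loss = mdot * cp * dT
Q_loss = 131.18 * 4.0109 * 24.557
Q_loss = 12921 kW


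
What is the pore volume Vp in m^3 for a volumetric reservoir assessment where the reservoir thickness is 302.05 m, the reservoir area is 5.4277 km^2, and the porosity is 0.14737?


Vp = A * 1e6 * hr * phi
Vp = 5.4277 * 1e6 * 302.05 * 0.14737
Vp = 2.4160e+08 m^3


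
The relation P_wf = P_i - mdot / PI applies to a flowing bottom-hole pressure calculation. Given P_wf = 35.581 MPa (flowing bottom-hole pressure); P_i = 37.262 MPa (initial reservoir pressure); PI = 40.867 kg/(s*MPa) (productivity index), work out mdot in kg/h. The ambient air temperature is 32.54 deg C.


mdot = (P_i - P_wf) * PI
mdot = (37.262 - 35.581) * 40.867
mdot = 68.69743 kg/s
Convert: 68.69743 kg/s * 3600.0 = 2.4731e+05 kg/h
mdot = 2.4731e+05 kg/h


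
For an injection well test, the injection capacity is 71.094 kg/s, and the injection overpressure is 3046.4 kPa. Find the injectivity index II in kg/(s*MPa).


II = mdot * 1000 / dP
II = 71.094 * 1000 / 3046.4
II = 23.337 kg/(s*MPa)


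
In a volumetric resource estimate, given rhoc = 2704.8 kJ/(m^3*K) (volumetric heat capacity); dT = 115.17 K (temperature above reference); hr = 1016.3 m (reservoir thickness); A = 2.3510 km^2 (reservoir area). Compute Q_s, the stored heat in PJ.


Step 1: Vr = A*1e6*hr = 2.351*1e6*1016.3 = 2.389321e+09 m^3
Step 2: Q_s = Vr*rhoc*dT/1e12 = 2.389321e+09*2704.8*115.17/1e12 = 744.30 PJ
Q_s = 744.30 PJ


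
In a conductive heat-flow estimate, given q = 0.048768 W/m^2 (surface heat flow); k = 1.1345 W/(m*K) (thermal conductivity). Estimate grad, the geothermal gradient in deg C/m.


grad = q * 1000 / k
grad = 0.048768 * 1000 / 1.1345
grad = 42.98634 deg C/km
Convert: 42.98634 deg C/km * 0.001 = 0.042986 deg C/m
grad = 0.042986 deg C/m


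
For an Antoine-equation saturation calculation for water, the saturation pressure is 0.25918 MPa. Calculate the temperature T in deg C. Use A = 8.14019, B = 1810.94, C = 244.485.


T = B / (A - log10(P_sat * 760 / 0.101325)) - C
T = 1810.94 / (8.14019 - log10(0.25918 * 760 / 0.101325)) - 244.485
T = 128.79 deg C


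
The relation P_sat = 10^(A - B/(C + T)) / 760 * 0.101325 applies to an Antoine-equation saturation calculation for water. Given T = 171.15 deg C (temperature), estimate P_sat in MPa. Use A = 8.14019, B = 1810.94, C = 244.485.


P_sat = 10^(A - B/(C + T)) / 760 * 0.101325
P_sat = 10^(8.14019 - 1810.94/(244.485 + 171.15)) / 760 * 0.101325
P_sat = 0.80919 MPa


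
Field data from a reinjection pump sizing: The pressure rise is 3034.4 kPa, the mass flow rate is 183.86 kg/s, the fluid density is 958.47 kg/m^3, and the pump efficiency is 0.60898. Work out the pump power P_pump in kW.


P_pump = mdot * dP / (rho * eta)
P_pump = 183.86 * 3034.4 / (958.47 * 0.60898)
P_pump = 955.83 kW


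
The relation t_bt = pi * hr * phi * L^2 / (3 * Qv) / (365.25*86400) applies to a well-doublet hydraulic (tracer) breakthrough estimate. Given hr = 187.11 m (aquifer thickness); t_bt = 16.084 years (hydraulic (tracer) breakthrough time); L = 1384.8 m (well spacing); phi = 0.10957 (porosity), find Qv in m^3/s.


Qv = pi*hr*phi*L^2 / (3*t_bt*365.25*86400)
Qv = pi*187.11*0.10957*1384.8^2 / (3*16.084*365.25*86400)
Qv = 0.081114 m^3/s


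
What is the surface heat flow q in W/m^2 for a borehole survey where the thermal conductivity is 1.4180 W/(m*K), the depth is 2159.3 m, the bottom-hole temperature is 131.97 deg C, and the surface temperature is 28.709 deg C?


Step 1: grad = (T_d - T_surf)/d * 1000 = (131.97 - 28.709)/2159.3 * 1000 = 47.82152 deg C/km
Step 2: q = k * grad / 1000 = 1.418 * 47.82152 / 1000 = 0.067811 W/m^2
q = 0.067811 W/m^2


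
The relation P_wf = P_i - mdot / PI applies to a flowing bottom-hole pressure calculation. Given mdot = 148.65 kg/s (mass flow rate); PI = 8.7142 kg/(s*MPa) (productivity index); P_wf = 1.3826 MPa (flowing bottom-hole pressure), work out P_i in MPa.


P_i = P_wf + mdot / PI
P_i = 1.3826 + 148.65 / 8.7142
P_i = 18.441 MPa


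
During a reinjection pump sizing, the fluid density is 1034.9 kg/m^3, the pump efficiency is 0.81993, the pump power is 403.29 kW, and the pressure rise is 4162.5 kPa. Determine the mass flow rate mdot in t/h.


mdot = P_pump * rho * eta / dP
mdot = 403.29 * 1034.9 * 0.81993 / 4162.5
mdot = 82.21260 kg/s
Convert: 82.21260 kg/s * 3.6 = 295.97 t/h
mdot = 295.97 t/h


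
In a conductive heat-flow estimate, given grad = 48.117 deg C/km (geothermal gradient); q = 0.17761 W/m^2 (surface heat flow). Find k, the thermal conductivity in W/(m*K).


k = q * 1000 / grad
k = 0.17761 * 1000 / 48.117
k = 3.6912 W/(m*K)


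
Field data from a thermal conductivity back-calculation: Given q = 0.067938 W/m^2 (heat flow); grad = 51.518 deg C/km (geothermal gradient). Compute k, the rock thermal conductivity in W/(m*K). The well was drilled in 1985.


k = q / (grad / 1000)
k = 0.067938 / (51.518 / 1000)
k = 1.3187 W/(m*K)


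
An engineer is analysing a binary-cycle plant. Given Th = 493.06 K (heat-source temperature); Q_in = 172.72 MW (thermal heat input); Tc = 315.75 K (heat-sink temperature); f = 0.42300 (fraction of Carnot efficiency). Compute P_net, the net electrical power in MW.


Step 1: eta = (1 - Tc/Th)*f = (1 - 315.75/493.06)*0.423 = 0.1521156
Step 2: P_net = eta * Q_in = 0.1521156 * 172.72 = 26.273 MW
P_net = 26.273 MW


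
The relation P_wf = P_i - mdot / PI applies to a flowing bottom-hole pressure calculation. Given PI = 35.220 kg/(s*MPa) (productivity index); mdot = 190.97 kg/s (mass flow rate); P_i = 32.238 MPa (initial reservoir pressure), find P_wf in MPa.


P_wf = P_i - mdot / PI
P_wf = 32.238 - 190.97 / 35.220
P_wf = 26.816 MPa


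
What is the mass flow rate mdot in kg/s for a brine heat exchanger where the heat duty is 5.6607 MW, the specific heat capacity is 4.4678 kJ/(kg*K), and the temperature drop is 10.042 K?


mdot = Q * 1000 / (cp * dT)
mdot = 5.6607 * 1000 / (4.4678 * 10.042)
mdot = 126.17 kg/s


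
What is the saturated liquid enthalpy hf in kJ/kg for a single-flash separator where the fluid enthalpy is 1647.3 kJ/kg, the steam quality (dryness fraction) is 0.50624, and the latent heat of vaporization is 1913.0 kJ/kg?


hf = h - x * hfg
hf = 1647.3 - 0.50624 * 1913.0
hf = 678.86 kJ/kg


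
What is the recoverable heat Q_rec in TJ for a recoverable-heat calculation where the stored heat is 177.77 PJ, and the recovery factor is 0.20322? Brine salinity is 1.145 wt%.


Q_rec = Q_s * RF
Q_rec = 177.77 * 0.20322
Q_rec = 36.12642 PJ
Convert: 36.12642 PJ * 1000.0 = 36126 TJ
Q_rec = 36126 TJ


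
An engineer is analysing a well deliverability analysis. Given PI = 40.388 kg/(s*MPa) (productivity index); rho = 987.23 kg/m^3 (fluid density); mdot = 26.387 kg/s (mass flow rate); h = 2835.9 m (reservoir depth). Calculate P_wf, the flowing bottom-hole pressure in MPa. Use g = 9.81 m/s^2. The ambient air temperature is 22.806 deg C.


Step 1: P_i = rho*g*h/1e6 = 987.23*9.81*2835.9/1e6 = 27.46492 MPa
Step 2: P_wf = P_i - mdot/PI = 27.46492 - 26.387/40.388 = 26.812 MPa
P_wf = 26.812 MPa


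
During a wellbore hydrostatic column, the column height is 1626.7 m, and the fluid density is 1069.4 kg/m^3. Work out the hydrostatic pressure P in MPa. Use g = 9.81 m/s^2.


P = rho * g * h / 1e6
P = 1069.4 * 9.81 * 1626.7 / 1e6
P = 17.065 MPa


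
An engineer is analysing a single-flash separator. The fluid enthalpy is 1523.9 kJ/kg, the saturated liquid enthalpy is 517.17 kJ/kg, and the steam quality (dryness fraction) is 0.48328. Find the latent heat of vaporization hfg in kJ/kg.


hfg = (h - hf) / x
hfg = (1523.9 - 517.17) / 0.48328
hfg = 2083.1 kJ/kg


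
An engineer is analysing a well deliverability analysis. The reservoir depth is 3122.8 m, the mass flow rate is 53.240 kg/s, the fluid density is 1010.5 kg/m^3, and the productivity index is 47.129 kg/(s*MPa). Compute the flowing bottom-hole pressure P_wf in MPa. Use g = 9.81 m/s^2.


Step 1: P_i = rho*g*h/1e6 = 1010.5*9.81*3122.8/1e6 = 30.95633 MPa
Step 2: P_wf = P_i - mdot/PI = 30.95633 - 53.24/47.129 = 29.827 MPa
P_wf = 29.827 MPa


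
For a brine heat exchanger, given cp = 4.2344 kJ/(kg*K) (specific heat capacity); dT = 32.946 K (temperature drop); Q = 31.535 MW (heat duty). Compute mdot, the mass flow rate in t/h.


mdot = Q * 1000 / (cp * dT)
mdot = 31.535 * 1000 / (4.2344 * 32.946)
mdot = 226.0467 kg/s
Convert: 226.0467 kg/s * 3.6 = 813.77 t/h
mdot = 813.77 t/h


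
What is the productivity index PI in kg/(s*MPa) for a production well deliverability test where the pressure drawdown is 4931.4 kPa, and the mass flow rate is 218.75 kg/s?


PI = mdot * 1000 / dP
PI = 218.75 * 1000 / 4931.4
PI = 44.359 kg/(s*MPa)


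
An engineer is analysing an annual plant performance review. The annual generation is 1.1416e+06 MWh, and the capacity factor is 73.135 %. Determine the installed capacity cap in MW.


cap = E_a / (CF/100 * 8760)
cap = 1.1416e+06 / (73.135/100 * 8760)
cap = 178.19 MW


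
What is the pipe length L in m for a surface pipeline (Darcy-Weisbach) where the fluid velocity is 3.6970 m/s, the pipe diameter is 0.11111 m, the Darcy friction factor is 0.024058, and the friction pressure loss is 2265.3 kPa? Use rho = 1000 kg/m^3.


L = dP*1000*D / (f*rho*vel^2/2)
L = 2265.3*1000*0.11111 / (0.024058*1000*3.6970^2/2)
L = 1530.9 m


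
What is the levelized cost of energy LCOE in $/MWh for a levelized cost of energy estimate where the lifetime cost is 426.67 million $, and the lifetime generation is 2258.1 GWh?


LCOE = C_tot / E_tot * 100
LCOE = 426.67 / 2258.1 * 100
LCOE = 18.89509 cents/kWh
Convert: 18.89509 cents/kWh * 10.0 = 188.95 $/MWh
LCOE = 188.95 $/MWh


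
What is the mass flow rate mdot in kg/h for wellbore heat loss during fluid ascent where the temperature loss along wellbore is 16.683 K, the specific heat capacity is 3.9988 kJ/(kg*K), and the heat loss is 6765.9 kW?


mdot = Q_loss / (cp * dT)
mdot = 6765.9 / (3.9988 * 16.683)
mdot = 101.4196 kg/s
Convert: 101.4196 kg/s * 3600.0 = 3.6511e+05 kg/h
mdot = 3.6511e+05 kg/h


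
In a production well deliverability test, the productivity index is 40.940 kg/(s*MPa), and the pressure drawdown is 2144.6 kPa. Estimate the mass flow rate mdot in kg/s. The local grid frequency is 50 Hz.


mdot = PI * dP / 1000
mdot = 40.940 * 2144.6 / 1000
mdot = 87.800 kg/s


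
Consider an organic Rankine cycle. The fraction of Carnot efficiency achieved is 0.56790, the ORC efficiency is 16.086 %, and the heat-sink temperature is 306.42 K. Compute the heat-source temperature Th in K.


Th = Tc / (1 - (eta_orc/100)/f)
Th = 306.42 / (1 - (16.086/100)/0.56790)
Th = 427.52 K


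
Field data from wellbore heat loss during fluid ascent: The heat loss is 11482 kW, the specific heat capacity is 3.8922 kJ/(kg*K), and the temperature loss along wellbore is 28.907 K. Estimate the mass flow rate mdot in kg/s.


mdot = Q_loss / (cp * dT)
mdot = 11482 / (3.8922 * 28.907)
mdot = 102.05 kg/s


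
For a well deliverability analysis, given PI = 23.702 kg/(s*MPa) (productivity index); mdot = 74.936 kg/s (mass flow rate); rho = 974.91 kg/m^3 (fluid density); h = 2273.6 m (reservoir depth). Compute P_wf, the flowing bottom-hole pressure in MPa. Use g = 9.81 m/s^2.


Step 1: P_i = rho*g*h/1e6 = 974.91*9.81*2273.6/1e6 = 21.74441 MPa
Step 2: P_wf = P_i - mdot/PI = 21.74441 - 74.936/23.702 = 18.583 MPa
P_wf = 18.583 MPa


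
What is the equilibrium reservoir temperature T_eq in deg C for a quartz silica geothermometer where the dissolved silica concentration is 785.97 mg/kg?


T_eq = 1309 / (5.19 - log10(SiO2)) - 273.15
T_eq = 1309 / (5.19 - log10(785.97)) - 273.15
T_eq = 297.32 deg C


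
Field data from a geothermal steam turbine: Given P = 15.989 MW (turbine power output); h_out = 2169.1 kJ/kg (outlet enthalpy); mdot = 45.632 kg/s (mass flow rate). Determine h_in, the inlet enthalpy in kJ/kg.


h_in = h_out + P * 1000 / mdot
h_in = 2169.1 + 15.989 * 1000 / 45.632
h_in = 2519.5 kJ/kg


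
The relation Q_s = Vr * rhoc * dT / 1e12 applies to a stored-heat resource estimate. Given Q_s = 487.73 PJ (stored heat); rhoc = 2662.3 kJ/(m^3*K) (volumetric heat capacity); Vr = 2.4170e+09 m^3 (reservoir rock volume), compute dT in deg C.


dT = Q_s * 1e12 / (Vr * rhoc)
dT = 487.73 * 1e12 / (2.4170e+09 * 2662.3)
dT = 75.79592 K
Convert (temperature difference, 1 K = 1 deg C): 75.79592 K = 75.79592 deg C
dT = 75.796 deg C


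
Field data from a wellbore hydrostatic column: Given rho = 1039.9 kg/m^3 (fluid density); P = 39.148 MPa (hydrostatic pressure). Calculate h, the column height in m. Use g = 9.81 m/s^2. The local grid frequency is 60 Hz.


h = P * 1e6 / (g * rho)
h = 39.148 * 1e6 / (9.81 * 1039.9)
h = 3837.5 m


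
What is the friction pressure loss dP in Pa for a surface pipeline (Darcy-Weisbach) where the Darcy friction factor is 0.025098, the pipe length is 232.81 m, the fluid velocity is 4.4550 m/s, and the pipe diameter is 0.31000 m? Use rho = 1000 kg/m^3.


dP = f * (L/D) * (rho*vel^2/2) / 1000
dP = 0.025098 * (232.81/0.31000) * (1000*4.4550^2/2) / 1000
dP = 187.0443 kPa
Convert: 187.0443 kPa * 1000.0 = 1.8704e+05 Pa
dP = 1.8704e+05 Pa


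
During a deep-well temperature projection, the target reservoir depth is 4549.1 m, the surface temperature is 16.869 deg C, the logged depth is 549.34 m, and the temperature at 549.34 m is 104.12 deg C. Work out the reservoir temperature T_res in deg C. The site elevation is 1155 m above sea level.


Step 1: grad = (T_d1 - T_surf)/d1 * 1000 = (104.12 - 16.869)/549.34 * 1000 = 158.8288 deg C/km
Step 2: T_res = T_surf + grad*d2/1000 = 16.869 + 158.8288*4549.1/1000 = 739.40 deg C
T_res = 739.40 deg C


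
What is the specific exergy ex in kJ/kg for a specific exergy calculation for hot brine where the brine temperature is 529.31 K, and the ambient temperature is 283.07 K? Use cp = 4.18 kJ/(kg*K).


ex = cp * ((T_b - T_0) - T_0 * ln(T_b/T_0))
ex = 4.18 * ((529.31 - 283.07) - 283.07 * ln(529.31/283.07))
ex = 288.72 kJ/kg


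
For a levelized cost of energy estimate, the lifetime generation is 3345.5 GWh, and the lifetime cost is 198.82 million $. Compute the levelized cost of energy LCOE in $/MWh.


LCOE = C_tot / E_tot * 100
LCOE = 198.82 / 3345.5 * 100
LCOE = 5.942908 cents/kWh
Convert: 5.942908 cents/kWh * 10.0 = 59.429 $/MWh
LCOE = 59.429 $/MWh


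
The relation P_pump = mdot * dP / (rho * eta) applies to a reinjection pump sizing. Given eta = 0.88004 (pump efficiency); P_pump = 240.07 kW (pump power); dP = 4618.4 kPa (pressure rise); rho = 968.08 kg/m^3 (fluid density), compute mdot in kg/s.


mdot = P_pump * rho * eta / dP
mdot = 240.07 * 968.08 * 0.88004 / 4618.4
mdot = 44.285 kg/s


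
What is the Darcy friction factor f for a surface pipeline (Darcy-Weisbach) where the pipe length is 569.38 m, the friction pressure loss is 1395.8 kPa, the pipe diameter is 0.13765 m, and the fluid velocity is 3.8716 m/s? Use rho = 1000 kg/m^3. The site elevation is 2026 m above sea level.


f = dP*1000 / ((L/D)*(rho*vel^2/2))
f = 1395.8*1000 / ((569.38/0.13765)*(1000*3.8716^2/2))
f = 0.045024


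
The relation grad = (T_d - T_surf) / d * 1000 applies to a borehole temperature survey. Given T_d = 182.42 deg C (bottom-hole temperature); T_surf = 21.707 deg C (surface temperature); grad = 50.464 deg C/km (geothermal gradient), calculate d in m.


d = (T_d - T_surf) / grad * 1000
d = (182.42 - 21.707) / 50.464 * 1000
d = 3184.7 m


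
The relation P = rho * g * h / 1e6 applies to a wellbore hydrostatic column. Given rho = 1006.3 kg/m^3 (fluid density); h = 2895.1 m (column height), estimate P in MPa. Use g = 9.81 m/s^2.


P = rho * g * h / 1e6
P = 1006.3 * 9.81 * 2895.1 / 1e6
P = 28.580 MPa


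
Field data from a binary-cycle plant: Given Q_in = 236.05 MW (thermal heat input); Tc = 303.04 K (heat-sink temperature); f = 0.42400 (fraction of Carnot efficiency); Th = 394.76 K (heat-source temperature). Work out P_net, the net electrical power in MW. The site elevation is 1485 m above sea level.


Step 1: eta = (1 - Tc/Th)*f = (1 - 303.04/394.76)*0.424 = 0.09851373
Step 2: P_net = eta * Q_in = 0.09851373 * 236.05 = 23.254 MW
P_net = 23.254 MW


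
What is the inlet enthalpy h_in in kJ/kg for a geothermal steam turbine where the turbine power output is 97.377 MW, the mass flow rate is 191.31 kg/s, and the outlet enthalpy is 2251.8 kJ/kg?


h_in = h_out + P * 1000 / mdot
h_in = 2251.8 + 97.377 * 1000 / 191.31
h_in = 2760.8 kJ/kg


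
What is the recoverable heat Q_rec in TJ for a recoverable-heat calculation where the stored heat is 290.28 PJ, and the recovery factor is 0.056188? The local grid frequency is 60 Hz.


Q_rec = Q_s * RF
Q_rec = 290.28 * 0.056188
Q_rec = 16.31025 PJ
Convert: 16.31025 PJ * 1000.0 = 16310 TJ
Q_rec = 16310 TJ


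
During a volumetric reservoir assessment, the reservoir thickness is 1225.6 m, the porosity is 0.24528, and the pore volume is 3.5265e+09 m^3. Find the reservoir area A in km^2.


A = Vp / (1e6 * hr * phi)
A = 3.5265e+09 / (1e6 * 1225.6 * 0.24528)
A = 11.731 km^2


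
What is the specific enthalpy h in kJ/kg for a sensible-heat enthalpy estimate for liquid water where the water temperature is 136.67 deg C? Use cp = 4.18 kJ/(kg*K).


h = cp * T
h = 4.18 * 136.67
h = 571.28 kJ/kg


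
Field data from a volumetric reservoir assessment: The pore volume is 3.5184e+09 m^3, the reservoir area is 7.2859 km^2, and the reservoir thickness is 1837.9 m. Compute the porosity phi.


phi = Vp / (A * 1e6 * hr)
phi = 3.5184e+09 / (7.2859 * 1e6 * 1837.9)
phi = 0.26275


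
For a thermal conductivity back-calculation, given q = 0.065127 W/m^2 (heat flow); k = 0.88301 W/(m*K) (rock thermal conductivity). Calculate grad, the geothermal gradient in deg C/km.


grad = q / k * 1000
grad = 0.065127 / 0.88301 * 1000
grad = 73.756 deg C/km


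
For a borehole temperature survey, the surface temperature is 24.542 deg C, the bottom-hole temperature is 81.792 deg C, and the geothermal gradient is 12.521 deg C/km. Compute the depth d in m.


d = (T_d - T_surf) / grad * 1000
d = (81.792 - 24.542) / 12.521 * 1000
d = 4572.3 m


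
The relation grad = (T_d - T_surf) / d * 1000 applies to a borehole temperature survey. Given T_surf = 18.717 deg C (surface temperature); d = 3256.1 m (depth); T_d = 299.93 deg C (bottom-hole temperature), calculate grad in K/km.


grad = (T_d - T_surf) / d * 1000
grad = (299.93 - 18.717) / 3256.1 * 1000
grad = 86.36498 deg C/km
Convert: 86.36498 deg C/km * 1.0 = 86.365 K/km
grad = 86.365 K/km


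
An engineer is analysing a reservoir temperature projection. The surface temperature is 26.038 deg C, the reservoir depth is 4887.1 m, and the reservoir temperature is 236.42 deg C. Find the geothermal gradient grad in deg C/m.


grad = (T_res - T_surf) / d * 1000
grad = (236.42 - 26.038) / 4887.1 * 1000
grad = 43.04843 deg C/km
Convert: 43.04843 deg C/km * 0.001 = 0.043048 deg C/m
grad = 0.043048 deg C/m


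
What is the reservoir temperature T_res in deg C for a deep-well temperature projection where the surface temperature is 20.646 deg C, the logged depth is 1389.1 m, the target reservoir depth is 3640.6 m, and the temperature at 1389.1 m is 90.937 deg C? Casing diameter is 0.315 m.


Step 1: grad = (T_d1 - T_surf)/d1 * 1000 = (90.937 - 20.646)/1389.1 * 1000 = 50.60183 deg C/km
Step 2: T_res = T_surf + grad*d2/1000 = 20.646 + 50.60183*3640.6/1000 = 204.87 deg C
T_res = 204.87 deg C


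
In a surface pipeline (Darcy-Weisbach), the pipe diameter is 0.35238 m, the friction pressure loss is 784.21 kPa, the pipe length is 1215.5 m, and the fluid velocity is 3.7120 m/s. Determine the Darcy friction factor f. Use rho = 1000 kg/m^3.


f = dP*1000 / ((L/D)*(rho*vel^2/2))
f = 784.21*1000 / ((1215.5/0.35238)*(1000*3.7120^2/2))
f = 0.032999


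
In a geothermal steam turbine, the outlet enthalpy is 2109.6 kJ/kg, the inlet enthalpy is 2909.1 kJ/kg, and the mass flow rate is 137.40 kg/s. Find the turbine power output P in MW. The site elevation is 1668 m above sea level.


P = mdot * (h_in - h_out) / 1000
P = 137.40 * (2909.1 - 2109.6) / 1000
P = 109.85 MW


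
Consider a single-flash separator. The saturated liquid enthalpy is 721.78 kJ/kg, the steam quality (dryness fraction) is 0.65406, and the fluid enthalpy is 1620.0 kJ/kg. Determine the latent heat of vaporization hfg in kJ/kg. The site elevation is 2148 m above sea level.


hfg = (h - hf) / x
hfg = (1620.0 - 721.78) / 0.65406
hfg = 1373.3 kJ/kg


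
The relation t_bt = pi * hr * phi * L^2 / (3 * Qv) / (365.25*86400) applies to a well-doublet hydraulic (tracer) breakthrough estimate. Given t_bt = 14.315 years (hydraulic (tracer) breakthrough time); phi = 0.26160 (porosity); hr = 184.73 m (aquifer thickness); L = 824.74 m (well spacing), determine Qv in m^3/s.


Qv = pi*hr*phi*L^2 / (3*t_bt*365.25*86400)
Qv = pi*184.73*0.26160*824.74^2 / (3*14.315*365.25*86400)
Qv = 0.076198 m^3/s


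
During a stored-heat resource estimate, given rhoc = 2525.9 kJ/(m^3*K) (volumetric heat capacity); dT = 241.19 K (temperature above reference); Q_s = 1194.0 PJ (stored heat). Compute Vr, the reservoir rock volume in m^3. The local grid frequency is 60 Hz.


Vr = Q_s * 1e12 / (rhoc * dT)
Vr = 1194.0 * 1e12 / (2525.9 * 241.19)
Vr = 1.9599e+09 m^3


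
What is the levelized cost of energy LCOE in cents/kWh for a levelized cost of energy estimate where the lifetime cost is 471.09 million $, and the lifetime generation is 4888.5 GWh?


LCOE = C_tot / E_tot * 100
LCOE = 471.09 / 4888.5 * 100
LCOE = 9.6367 cents/kWh


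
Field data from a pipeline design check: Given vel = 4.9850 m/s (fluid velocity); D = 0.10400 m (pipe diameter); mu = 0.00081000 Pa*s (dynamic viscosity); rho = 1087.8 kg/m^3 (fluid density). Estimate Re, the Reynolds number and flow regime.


Step 1: Re = rho*vel*D/mu = 1087.8*4.985*0.104/0.00081 = 6.9625e+05
Step 2: Re = 6.9625e+05 > 4000, so flow is turbulent.
Re = 6.9625e+05 (turbulent)


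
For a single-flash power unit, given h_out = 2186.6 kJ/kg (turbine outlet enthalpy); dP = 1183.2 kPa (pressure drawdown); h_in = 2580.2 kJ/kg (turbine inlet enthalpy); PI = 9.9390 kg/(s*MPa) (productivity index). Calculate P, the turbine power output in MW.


Step 1: mdot = PI * dP / 1000 = 9.939 * 1183.2 / 1000 = 11.75982 kg/s
Step 2: P = mdot*(h_in - h_out)/1000 = 11.75982*(2580.2 - 2186.6)/1000 = 4.6287 MW
P = 4.6287 MW


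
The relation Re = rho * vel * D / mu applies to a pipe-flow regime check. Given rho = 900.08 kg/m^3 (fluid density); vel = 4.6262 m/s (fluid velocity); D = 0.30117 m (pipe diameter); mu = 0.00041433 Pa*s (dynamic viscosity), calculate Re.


Re = rho * vel * D / mu
Re = 900.08 * 4.6262 * 0.30117 / 0.00041433
Re = 3.0267e+06


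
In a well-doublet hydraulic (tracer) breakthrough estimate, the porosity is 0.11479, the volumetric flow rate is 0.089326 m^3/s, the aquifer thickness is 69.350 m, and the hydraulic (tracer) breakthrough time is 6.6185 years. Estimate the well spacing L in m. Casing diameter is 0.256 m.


L = sqrt(t_bt*365.25*86400*3*Qv / (pi*hr*phi))
L = sqrt(6.6185*365.25*86400*3*0.089326 / (pi*69.350*0.11479))
L = 1496.0 m


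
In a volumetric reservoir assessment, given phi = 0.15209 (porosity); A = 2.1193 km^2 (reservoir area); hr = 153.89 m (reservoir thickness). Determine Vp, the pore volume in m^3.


Vp = A * 1e6 * hr * phi
Vp = 2.1193 * 1e6 * 153.89 * 0.15209
Vp = 4.9602e+07 m^3


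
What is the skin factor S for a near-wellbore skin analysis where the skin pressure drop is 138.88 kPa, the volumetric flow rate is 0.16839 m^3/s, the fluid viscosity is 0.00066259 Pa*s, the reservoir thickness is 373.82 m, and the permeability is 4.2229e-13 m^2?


S = dP_s * 1000 * 2*pi*k*hr / (q*mu)
S = 138.88 * 1000 * 2*pi*4.2229e-13*373.82 / (0.16839*0.00066259)
S = 1.2346


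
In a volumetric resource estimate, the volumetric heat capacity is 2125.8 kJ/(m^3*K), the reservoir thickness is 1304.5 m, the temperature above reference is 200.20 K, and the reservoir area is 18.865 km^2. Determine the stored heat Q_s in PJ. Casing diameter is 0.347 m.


Step 1: Vr = A*1e6*hr = 18.865*1e6*1304.5 = 2.460939e+10 m^3
Step 2: Q_s = Vr*rhoc*dT/1e12 = 2.460939e+10*2125.8*200.2/1e12 = 10473 PJ
Q_s = 10473 PJ


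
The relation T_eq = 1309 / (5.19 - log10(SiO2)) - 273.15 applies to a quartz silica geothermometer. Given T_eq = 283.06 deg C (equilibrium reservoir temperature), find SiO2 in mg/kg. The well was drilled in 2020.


SiO2 = 10^(5.19 - 1309/(T_eq + 273.15))
SiO2 = 10^(5.19 - 1309/(283.06 + 273.15))
SiO2 = 686.39 mg/kg


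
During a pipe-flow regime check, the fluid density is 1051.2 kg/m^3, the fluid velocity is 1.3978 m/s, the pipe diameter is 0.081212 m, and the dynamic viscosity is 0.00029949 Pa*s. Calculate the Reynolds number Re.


Re = rho * vel * D / mu
Re = 1051.2 * 1.3978 * 0.081212 / 0.00029949
Re = 3.9844e+05


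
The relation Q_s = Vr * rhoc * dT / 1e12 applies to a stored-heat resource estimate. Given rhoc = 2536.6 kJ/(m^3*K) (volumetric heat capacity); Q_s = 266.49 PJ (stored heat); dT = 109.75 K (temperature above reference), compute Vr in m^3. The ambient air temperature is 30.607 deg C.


Vr = Q_s * 1e12 / (rhoc * dT)
Vr = 266.49 * 1e12 / (2536.6 * 109.75)
Vr = 9.5725e+08 m^3


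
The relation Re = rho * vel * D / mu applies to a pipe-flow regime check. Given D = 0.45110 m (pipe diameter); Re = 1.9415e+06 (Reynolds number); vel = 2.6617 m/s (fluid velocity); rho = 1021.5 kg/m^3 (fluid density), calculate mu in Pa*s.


mu = rho * vel * D / Re
mu = 1021.5 * 2.6617 * 0.45110 / 1.9415e+06
mu = 0.00063173 Pa*s


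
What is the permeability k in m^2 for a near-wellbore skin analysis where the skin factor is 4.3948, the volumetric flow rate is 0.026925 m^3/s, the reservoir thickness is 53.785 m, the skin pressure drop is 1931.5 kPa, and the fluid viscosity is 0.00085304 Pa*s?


k = S*q*mu / (2*pi*dP_s*1000*hr)
k = 4.3948*0.026925*0.00085304 / (2*pi*1931.5*1000*53.785)
k = 1.5464e-13 m^2


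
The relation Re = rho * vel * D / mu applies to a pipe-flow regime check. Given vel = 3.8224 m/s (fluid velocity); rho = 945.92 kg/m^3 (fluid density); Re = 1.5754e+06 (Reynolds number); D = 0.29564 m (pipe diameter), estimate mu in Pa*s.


mu = rho * vel * D / Re
mu = 945.92 * 3.8224 * 0.29564 / 1.5754e+06
mu = 0.00067852 Pa*s


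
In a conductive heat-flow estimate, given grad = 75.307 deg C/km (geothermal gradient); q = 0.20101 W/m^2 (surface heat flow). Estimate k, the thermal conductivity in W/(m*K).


k = q * 1000 / grad
k = 0.20101 * 1000 / 75.307
k = 2.6692 W/(m*K)


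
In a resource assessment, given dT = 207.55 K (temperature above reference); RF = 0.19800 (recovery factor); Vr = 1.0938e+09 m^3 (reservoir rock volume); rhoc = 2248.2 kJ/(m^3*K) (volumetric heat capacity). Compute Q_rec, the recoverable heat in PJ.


Step 1: Q_s = Vr*rhoc*dT/1e12 = 1.0938e+09*2248.2*207.55/1e12 = 510.3823 PJ
Step 2: Q_rec = Q_s * RF = 510.3823 * 0.198 = 101.06 PJ
Q_rec = 101.06 PJ


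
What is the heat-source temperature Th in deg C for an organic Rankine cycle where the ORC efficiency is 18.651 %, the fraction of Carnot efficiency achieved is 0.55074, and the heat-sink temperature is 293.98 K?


Th = Tc / (1 - (eta_orc/100)/f)
Th = 293.98 / (1 - (18.651/100)/0.55074)
Th = 444.5173 K
Convert to deg C: 444.5173 - 273.15 = 171.37 deg C
Th = 171.37 deg C


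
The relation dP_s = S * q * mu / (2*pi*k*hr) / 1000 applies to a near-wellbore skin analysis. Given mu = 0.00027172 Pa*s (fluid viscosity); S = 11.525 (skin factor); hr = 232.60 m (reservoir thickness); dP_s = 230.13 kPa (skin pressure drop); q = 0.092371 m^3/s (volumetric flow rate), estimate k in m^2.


k = S*q*mu / (2*pi*dP_s*1000*hr)
k = 11.525*0.092371*0.00027172 / (2*pi*230.13*1000*232.60)
k = 8.6007e-13 m^2


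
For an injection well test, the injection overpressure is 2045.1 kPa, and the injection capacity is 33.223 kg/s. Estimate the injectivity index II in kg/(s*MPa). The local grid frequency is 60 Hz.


II = mdot * 1000 / dP
II = 33.223 * 1000 / 2045.1
II = 16.245 kg/(s*MPa)


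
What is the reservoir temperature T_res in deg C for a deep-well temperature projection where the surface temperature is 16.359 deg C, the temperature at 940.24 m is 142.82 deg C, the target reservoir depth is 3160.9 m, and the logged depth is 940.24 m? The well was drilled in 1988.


Step 1: grad = (T_d1 - T_surf)/d1 * 1000 = (142.82 - 16.359)/940.24 * 1000 = 134.4986 deg C/km
Step 2: T_res = T_surf + grad*d2/1000 = 16.359 + 134.4986*3160.9/1000 = 441.50 deg C
T_res = 441.50 deg C
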